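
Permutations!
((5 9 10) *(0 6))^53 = ((0 6)(5 9 10))^53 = (0 6)(5 10 9)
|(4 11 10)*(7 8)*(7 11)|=5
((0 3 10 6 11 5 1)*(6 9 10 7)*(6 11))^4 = (0 5 7)(1 11 3)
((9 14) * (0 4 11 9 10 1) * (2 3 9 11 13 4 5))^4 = ((0 5 2 3 9 14 10 1)(4 13))^4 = (0 9)(1 3)(2 10)(5 14)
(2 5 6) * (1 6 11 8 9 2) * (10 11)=(1 6)(2 5 10 11 8 9)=[0, 6, 5, 3, 4, 10, 1, 7, 9, 2, 11, 8]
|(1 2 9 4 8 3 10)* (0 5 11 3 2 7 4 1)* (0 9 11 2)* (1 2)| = |(0 5 1 7 4 8)(2 11 3 10 9)| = 30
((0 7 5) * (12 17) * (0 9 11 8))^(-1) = (0 8 11 9 5 7)(12 17)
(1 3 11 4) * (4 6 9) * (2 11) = (1 3 2 11 6 9 4) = [0, 3, 11, 2, 1, 5, 9, 7, 8, 4, 10, 6]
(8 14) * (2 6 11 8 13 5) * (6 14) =(2 14 13 5)(6 11 8) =[0, 1, 14, 3, 4, 2, 11, 7, 6, 9, 10, 8, 12, 5, 13]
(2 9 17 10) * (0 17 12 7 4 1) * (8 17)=(0 8 17 10 2 9 12 7 4 1)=[8, 0, 9, 3, 1, 5, 6, 4, 17, 12, 2, 11, 7, 13, 14, 15, 16, 10]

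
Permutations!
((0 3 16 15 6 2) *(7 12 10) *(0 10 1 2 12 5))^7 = ((0 3 16 15 6 12 1 2 10 7 5))^7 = (0 2 15 5 1 16 7 12 3 10 6)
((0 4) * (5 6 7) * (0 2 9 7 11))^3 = (0 9 6 4 7 11 2 5)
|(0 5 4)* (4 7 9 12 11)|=|(0 5 7 9 12 11 4)|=7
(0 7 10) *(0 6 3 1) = [7, 0, 2, 1, 4, 5, 3, 10, 8, 9, 6] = (0 7 10 6 3 1)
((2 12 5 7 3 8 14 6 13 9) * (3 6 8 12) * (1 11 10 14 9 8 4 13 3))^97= (1 9 13 14 11 2 8 4 10)(3 5 6 12 7)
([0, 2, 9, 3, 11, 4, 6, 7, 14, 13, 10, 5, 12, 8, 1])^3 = (1 13)(2 8)(9 14)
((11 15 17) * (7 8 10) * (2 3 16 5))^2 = ((2 3 16 5)(7 8 10)(11 15 17))^2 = (2 16)(3 5)(7 10 8)(11 17 15)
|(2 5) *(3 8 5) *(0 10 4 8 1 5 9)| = 20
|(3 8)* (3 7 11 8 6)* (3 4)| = |(3 6 4)(7 11 8)| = 3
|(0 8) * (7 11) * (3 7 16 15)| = |(0 8)(3 7 11 16 15)| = 10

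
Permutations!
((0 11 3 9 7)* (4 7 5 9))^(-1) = (0 7 4 3 11)(5 9)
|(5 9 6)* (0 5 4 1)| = |(0 5 9 6 4 1)| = 6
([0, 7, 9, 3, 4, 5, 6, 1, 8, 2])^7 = (1 7)(2 9)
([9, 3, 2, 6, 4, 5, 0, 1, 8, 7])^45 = [1, 0, 2, 9, 4, 5, 7, 6, 8, 3]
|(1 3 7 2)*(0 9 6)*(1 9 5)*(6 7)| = 15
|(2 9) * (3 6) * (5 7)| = |(2 9)(3 6)(5 7)| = 2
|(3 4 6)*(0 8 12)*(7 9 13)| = 3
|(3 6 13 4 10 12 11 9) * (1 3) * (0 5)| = 18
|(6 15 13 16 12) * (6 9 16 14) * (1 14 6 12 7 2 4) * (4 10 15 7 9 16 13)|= 12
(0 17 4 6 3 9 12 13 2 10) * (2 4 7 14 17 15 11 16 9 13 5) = (0 15 11 16 9 12 5 2 10)(3 13 4 6)(7 14 17) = [15, 1, 10, 13, 6, 2, 3, 14, 8, 12, 0, 16, 5, 4, 17, 11, 9, 7]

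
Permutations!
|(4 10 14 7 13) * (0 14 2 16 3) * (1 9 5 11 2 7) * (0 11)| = 20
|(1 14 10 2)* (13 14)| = |(1 13 14 10 2)| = 5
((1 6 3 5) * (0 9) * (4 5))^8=((0 9)(1 6 3 4 5))^8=(9)(1 4 6 5 3)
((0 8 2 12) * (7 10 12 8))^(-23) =(0 7 10 12)(2 8)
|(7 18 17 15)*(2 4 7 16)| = 7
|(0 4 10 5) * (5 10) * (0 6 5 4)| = 2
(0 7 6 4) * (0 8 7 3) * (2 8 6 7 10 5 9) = (0 3)(2 8 10 5 9)(4 6) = [3, 1, 8, 0, 6, 9, 4, 7, 10, 2, 5]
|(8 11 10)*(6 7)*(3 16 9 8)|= |(3 16 9 8 11 10)(6 7)|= 6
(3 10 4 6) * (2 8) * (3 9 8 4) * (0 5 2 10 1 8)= (0 5 2 4 6 9)(1 8 10 3)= [5, 8, 4, 1, 6, 2, 9, 7, 10, 0, 3]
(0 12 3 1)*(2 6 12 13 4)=(0 13 4 2 6 12 3 1)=[13, 0, 6, 1, 2, 5, 12, 7, 8, 9, 10, 11, 3, 4]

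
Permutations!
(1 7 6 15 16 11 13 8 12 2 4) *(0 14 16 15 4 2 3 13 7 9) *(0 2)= [14, 9, 0, 13, 1, 5, 4, 6, 12, 2, 10, 7, 3, 8, 16, 15, 11]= (0 14 16 11 7 6 4 1 9 2)(3 13 8 12)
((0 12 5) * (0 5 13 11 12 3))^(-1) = ((0 3)(11 12 13))^(-1) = (0 3)(11 13 12)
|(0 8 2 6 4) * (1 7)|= 10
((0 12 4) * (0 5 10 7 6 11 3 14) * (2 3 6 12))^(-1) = (0 14 3 2)(4 12 7 10 5)(6 11)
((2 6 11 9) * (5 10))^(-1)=(2 9 11 6)(5 10)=((2 6 11 9)(5 10))^(-1)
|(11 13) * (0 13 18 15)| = 5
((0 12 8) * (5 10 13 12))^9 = (0 13)(5 12)(8 10)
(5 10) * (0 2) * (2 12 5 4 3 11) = (0 12 5 10 4 3 11 2) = [12, 1, 0, 11, 3, 10, 6, 7, 8, 9, 4, 2, 5]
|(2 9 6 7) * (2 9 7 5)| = 5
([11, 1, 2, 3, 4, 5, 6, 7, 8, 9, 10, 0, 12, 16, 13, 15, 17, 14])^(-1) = [11, 1, 2, 3, 4, 5, 6, 7, 8, 9, 10, 0, 12, 14, 17, 15, 13, 16]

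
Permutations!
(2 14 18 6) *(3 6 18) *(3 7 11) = (18)(2 14 7 11 3 6) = [0, 1, 14, 6, 4, 5, 2, 11, 8, 9, 10, 3, 12, 13, 7, 15, 16, 17, 18]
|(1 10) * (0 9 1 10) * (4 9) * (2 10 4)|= 6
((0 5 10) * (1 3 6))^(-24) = (10)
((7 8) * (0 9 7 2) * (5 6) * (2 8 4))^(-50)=((0 9 7 4 2)(5 6))^(-50)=(9)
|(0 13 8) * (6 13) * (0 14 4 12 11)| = 8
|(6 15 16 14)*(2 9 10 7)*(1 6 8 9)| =10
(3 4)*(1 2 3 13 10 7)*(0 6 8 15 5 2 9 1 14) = (0 6 8 15 5 2 3 4 13 10 7 14)(1 9) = [6, 9, 3, 4, 13, 2, 8, 14, 15, 1, 7, 11, 12, 10, 0, 5]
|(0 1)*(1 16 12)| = 4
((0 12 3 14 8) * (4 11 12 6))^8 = ((0 6 4 11 12 3 14 8))^8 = (14)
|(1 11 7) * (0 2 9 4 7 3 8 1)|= 20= |(0 2 9 4 7)(1 11 3 8)|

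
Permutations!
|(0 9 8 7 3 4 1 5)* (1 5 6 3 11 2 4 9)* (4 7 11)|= 11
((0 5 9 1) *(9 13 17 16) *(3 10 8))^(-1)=((0 5 13 17 16 9 1)(3 10 8))^(-1)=(0 1 9 16 17 13 5)(3 8 10)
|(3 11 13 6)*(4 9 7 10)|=|(3 11 13 6)(4 9 7 10)|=4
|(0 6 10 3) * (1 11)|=4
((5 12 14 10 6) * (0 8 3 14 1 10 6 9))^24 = (0 6 10 3 12)(1 8 5 9 14)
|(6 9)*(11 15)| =2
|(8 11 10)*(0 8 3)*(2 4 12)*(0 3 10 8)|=6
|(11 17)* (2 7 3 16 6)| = |(2 7 3 16 6)(11 17)| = 10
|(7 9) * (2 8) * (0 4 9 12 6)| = 6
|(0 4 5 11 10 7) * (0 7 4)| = |(4 5 11 10)| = 4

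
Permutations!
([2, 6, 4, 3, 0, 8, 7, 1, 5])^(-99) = (5 8)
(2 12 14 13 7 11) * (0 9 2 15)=(0 9 2 12 14 13 7 11 15)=[9, 1, 12, 3, 4, 5, 6, 11, 8, 2, 10, 15, 14, 7, 13, 0]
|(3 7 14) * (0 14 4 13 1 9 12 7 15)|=|(0 14 3 15)(1 9 12 7 4 13)|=12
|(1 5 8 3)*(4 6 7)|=12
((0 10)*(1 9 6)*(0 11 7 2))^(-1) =(0 2 7 11 10)(1 6 9)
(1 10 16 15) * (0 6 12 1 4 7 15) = (0 6 12 1 10 16)(4 7 15) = [6, 10, 2, 3, 7, 5, 12, 15, 8, 9, 16, 11, 1, 13, 14, 4, 0]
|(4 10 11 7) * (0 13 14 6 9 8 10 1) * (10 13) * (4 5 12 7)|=15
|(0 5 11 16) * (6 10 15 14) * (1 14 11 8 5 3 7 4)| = 22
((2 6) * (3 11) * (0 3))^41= (0 11 3)(2 6)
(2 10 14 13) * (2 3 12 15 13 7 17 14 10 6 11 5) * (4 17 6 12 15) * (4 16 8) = (2 12 16 8 4 17 14 7 6 11 5)(3 15 13) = [0, 1, 12, 15, 17, 2, 11, 6, 4, 9, 10, 5, 16, 3, 7, 13, 8, 14]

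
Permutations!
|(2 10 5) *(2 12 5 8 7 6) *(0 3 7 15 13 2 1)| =10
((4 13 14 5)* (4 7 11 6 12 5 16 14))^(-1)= (4 13)(5 12 6 11 7)(14 16)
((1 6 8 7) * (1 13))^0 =((1 6 8 7 13))^0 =(13)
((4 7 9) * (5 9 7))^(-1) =((4 5 9))^(-1) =(4 9 5)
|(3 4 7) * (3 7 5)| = 3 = |(7)(3 4 5)|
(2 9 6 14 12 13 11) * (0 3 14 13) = (0 3 14 12)(2 9 6 13 11) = [3, 1, 9, 14, 4, 5, 13, 7, 8, 6, 10, 2, 0, 11, 12]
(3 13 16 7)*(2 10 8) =(2 10 8)(3 13 16 7) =[0, 1, 10, 13, 4, 5, 6, 3, 2, 9, 8, 11, 12, 16, 14, 15, 7]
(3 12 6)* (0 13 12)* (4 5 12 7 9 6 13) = (0 4 5 12 13 7 9 6 3) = [4, 1, 2, 0, 5, 12, 3, 9, 8, 6, 10, 11, 13, 7]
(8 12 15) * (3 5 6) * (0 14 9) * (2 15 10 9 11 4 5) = (0 14 11 4 5 6 3 2 15 8 12 10 9) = [14, 1, 15, 2, 5, 6, 3, 7, 12, 0, 9, 4, 10, 13, 11, 8]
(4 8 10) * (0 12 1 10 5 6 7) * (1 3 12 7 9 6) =(0 7)(1 10 4 8 5)(3 12)(6 9) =[7, 10, 2, 12, 8, 1, 9, 0, 5, 6, 4, 11, 3]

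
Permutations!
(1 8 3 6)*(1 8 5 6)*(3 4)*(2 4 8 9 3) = (1 5 6 9 3)(2 4) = [0, 5, 4, 1, 2, 6, 9, 7, 8, 3]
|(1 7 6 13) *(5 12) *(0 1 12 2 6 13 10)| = |(0 1 7 13 12 5 2 6 10)| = 9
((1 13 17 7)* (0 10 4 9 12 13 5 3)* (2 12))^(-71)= ((0 10 4 9 2 12 13 17 7 1 5 3))^(-71)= (0 10 4 9 2 12 13 17 7 1 5 3)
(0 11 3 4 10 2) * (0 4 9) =(0 11 3 9)(2 4 10) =[11, 1, 4, 9, 10, 5, 6, 7, 8, 0, 2, 3]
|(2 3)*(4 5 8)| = 6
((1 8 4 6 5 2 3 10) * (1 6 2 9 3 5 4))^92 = (2 5 9 3 10 6 4)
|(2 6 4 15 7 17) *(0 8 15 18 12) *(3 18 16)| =12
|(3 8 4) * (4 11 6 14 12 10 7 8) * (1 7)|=|(1 7 8 11 6 14 12 10)(3 4)|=8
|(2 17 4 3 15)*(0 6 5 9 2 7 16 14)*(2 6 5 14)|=35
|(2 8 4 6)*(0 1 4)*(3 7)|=|(0 1 4 6 2 8)(3 7)|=6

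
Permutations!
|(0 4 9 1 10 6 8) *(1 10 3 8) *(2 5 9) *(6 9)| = |(0 4 2 5 6 1 3 8)(9 10)| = 8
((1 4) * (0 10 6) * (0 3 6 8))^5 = (0 8 10)(1 4)(3 6) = ((0 10 8)(1 4)(3 6))^5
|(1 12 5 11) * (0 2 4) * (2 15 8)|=20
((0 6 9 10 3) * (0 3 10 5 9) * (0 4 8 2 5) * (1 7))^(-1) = ((10)(0 6 4 8 2 5 9)(1 7))^(-1) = (10)(0 9 5 2 8 4 6)(1 7)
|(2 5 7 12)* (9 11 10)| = 12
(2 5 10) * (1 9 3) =(1 9 3)(2 5 10) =[0, 9, 5, 1, 4, 10, 6, 7, 8, 3, 2]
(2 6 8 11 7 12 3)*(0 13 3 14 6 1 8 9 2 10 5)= (0 13 3 10 5)(1 8 11 7 12 14 6 9 2)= [13, 8, 1, 10, 4, 0, 9, 12, 11, 2, 5, 7, 14, 3, 6]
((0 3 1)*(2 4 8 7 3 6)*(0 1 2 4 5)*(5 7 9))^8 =(0 4 9)(2 3 7)(5 6 8)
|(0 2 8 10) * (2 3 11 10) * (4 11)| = 10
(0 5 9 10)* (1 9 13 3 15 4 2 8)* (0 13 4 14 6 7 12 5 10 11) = (0 10 13 3 15 14 6 7 12 5 4 2 8 1 9 11) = [10, 9, 8, 15, 2, 4, 7, 12, 1, 11, 13, 0, 5, 3, 6, 14]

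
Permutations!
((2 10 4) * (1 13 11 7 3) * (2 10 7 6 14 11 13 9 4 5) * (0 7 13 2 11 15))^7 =(0 5 3 6 9 15 10 7 11 1 14 4)(2 13)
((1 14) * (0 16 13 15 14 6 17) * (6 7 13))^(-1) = (0 17 6 16)(1 14 15 13 7)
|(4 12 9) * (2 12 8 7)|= 6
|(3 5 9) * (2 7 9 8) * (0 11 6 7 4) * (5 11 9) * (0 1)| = |(0 9 3 11 6 7 5 8 2 4 1)| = 11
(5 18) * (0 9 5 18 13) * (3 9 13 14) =(18)(0 13)(3 9 5 14) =[13, 1, 2, 9, 4, 14, 6, 7, 8, 5, 10, 11, 12, 0, 3, 15, 16, 17, 18]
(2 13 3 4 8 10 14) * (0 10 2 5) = (0 10 14 5)(2 13 3 4 8) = [10, 1, 13, 4, 8, 0, 6, 7, 2, 9, 14, 11, 12, 3, 5]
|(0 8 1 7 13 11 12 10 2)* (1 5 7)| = 9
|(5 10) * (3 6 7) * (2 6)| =4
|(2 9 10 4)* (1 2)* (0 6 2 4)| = 10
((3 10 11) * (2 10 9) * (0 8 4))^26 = (0 4 8)(2 10 11 3 9)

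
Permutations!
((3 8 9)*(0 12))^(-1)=(0 12)(3 9 8)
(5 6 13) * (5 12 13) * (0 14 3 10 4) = (0 14 3 10 4)(5 6)(12 13) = [14, 1, 2, 10, 0, 6, 5, 7, 8, 9, 4, 11, 13, 12, 3]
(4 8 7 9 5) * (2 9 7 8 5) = [0, 1, 9, 3, 5, 4, 6, 7, 8, 2] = (2 9)(4 5)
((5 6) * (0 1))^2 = ((0 1)(5 6))^2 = (6)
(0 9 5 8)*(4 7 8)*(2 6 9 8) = [8, 1, 6, 3, 7, 4, 9, 2, 0, 5] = (0 8)(2 6 9 5 4 7)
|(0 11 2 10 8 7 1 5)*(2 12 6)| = |(0 11 12 6 2 10 8 7 1 5)| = 10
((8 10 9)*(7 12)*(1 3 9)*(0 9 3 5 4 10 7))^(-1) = (0 12 7 8 9)(1 10 4 5) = ((0 9 8 7 12)(1 5 4 10))^(-1)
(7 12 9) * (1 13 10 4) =[0, 13, 2, 3, 1, 5, 6, 12, 8, 7, 4, 11, 9, 10] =(1 13 10 4)(7 12 9)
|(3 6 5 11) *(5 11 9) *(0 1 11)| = 10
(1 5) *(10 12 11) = (1 5)(10 12 11) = [0, 5, 2, 3, 4, 1, 6, 7, 8, 9, 12, 10, 11]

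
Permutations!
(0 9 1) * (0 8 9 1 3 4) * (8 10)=[1, 10, 2, 4, 0, 5, 6, 7, 9, 3, 8]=(0 1 10 8 9 3 4)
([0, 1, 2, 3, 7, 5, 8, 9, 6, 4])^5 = (4 9 7)(6 8)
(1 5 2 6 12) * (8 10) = (1 5 2 6 12)(8 10) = [0, 5, 6, 3, 4, 2, 12, 7, 10, 9, 8, 11, 1]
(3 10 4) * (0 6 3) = (0 6 3 10 4) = [6, 1, 2, 10, 0, 5, 3, 7, 8, 9, 4]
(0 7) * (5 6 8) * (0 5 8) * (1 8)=(0 7 5 6)(1 8)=[7, 8, 2, 3, 4, 6, 0, 5, 1]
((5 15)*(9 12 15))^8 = (15)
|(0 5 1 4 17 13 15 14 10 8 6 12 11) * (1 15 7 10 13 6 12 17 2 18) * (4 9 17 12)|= |(0 5 15 14 13 7 10 8 4 2 18 1 9 17 6 12 11)|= 17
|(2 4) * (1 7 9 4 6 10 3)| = 8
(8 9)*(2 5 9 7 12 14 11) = (2 5 9 8 7 12 14 11) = [0, 1, 5, 3, 4, 9, 6, 12, 7, 8, 10, 2, 14, 13, 11]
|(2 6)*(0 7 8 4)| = |(0 7 8 4)(2 6)| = 4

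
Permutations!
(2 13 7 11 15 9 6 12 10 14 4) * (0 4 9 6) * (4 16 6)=[16, 1, 13, 3, 2, 5, 12, 11, 8, 0, 14, 15, 10, 7, 9, 4, 6]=(0 16 6 12 10 14 9)(2 13 7 11 15 4)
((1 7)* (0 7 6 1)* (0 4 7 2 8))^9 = (8)(1 6)(4 7)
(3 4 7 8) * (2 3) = (2 3 4 7 8) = [0, 1, 3, 4, 7, 5, 6, 8, 2]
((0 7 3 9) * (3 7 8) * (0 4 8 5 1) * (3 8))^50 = (0 1 5)(3 4 9)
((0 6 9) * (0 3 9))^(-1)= (0 6)(3 9)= ((0 6)(3 9))^(-1)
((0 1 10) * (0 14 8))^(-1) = (0 8 14 10 1)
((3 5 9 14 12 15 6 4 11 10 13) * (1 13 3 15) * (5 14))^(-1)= ((1 13 15 6 4 11 10 3 14 12)(5 9))^(-1)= (1 12 14 3 10 11 4 6 15 13)(5 9)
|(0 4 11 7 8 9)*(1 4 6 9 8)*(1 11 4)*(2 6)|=|(0 2 6 9)(7 11)|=4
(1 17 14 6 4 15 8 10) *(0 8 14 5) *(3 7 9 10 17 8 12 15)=(0 12 15 14 6 4 3 7 9 10 1 8 17 5)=[12, 8, 2, 7, 3, 0, 4, 9, 17, 10, 1, 11, 15, 13, 6, 14, 16, 5]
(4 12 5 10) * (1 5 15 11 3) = (1 5 10 4 12 15 11 3) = [0, 5, 2, 1, 12, 10, 6, 7, 8, 9, 4, 3, 15, 13, 14, 11]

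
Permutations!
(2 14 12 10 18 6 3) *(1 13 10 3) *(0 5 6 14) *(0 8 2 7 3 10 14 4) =(0 5 6 1 13 14 12 10 18 4)(2 8)(3 7) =[5, 13, 8, 7, 0, 6, 1, 3, 2, 9, 18, 11, 10, 14, 12, 15, 16, 17, 4]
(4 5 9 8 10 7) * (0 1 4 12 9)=(0 1 4 5)(7 12 9 8 10)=[1, 4, 2, 3, 5, 0, 6, 12, 10, 8, 7, 11, 9]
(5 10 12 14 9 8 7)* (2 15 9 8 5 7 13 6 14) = [0, 1, 15, 3, 4, 10, 14, 7, 13, 5, 12, 11, 2, 6, 8, 9] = (2 15 9 5 10 12)(6 14 8 13)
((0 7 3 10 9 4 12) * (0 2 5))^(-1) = ((0 7 3 10 9 4 12 2 5))^(-1) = (0 5 2 12 4 9 10 3 7)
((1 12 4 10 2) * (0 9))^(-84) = ((0 9)(1 12 4 10 2))^(-84) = (1 12 4 10 2)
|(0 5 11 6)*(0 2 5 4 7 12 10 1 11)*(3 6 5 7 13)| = |(0 4 13 3 6 2 7 12 10 1 11 5)| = 12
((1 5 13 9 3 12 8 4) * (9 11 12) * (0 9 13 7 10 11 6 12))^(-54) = (0 10 5 4 12 13 9 11 7 1 8 6 3)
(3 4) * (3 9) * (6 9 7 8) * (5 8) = (3 4 7 5 8 6 9) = [0, 1, 2, 4, 7, 8, 9, 5, 6, 3]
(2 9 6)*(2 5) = [0, 1, 9, 3, 4, 2, 5, 7, 8, 6] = (2 9 6 5)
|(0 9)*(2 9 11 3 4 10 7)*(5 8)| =|(0 11 3 4 10 7 2 9)(5 8)| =8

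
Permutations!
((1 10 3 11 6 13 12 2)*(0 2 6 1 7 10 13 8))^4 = ((0 2 7 10 3 11 1 13 12 6 8))^4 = (0 3 12 2 11 6 7 1 8 10 13)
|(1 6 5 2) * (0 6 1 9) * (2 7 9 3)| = |(0 6 5 7 9)(2 3)| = 10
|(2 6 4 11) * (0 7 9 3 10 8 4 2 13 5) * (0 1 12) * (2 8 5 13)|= |(13)(0 7 9 3 10 5 1 12)(2 6 8 4 11)|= 40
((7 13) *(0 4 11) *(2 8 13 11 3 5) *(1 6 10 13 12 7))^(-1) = (0 11 7 12 8 2 5 3 4)(1 13 10 6)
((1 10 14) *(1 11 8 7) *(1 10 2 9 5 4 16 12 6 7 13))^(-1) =((1 2 9 5 4 16 12 6 7 10 14 11 8 13))^(-1) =(1 13 8 11 14 10 7 6 12 16 4 5 9 2)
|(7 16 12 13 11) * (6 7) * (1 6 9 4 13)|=20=|(1 6 7 16 12)(4 13 11 9)|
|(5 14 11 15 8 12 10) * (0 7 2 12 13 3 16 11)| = |(0 7 2 12 10 5 14)(3 16 11 15 8 13)| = 42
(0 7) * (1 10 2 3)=(0 7)(1 10 2 3)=[7, 10, 3, 1, 4, 5, 6, 0, 8, 9, 2]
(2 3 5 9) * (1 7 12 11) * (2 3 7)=[0, 2, 7, 5, 4, 9, 6, 12, 8, 3, 10, 1, 11]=(1 2 7 12 11)(3 5 9)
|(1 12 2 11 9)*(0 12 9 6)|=|(0 12 2 11 6)(1 9)|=10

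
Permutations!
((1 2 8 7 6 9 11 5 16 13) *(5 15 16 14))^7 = ((1 2 8 7 6 9 11 15 16 13)(5 14))^7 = (1 15 6 2 16 9 8 13 11 7)(5 14)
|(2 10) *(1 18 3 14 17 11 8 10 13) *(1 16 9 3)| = 10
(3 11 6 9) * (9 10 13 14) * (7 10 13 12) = (3 11 6 13 14 9)(7 10 12) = [0, 1, 2, 11, 4, 5, 13, 10, 8, 3, 12, 6, 7, 14, 9]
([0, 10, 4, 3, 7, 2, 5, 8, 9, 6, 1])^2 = [0, 1, 7, 3, 8, 4, 2, 9, 6, 5, 10]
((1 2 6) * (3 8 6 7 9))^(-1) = (1 6 8 3 9 7 2)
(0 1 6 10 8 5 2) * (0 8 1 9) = (0 9)(1 6 10)(2 8 5) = [9, 6, 8, 3, 4, 2, 10, 7, 5, 0, 1]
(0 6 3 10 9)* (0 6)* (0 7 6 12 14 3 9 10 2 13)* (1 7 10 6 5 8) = [10, 7, 13, 2, 4, 8, 9, 5, 1, 12, 6, 11, 14, 0, 3] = (0 10 6 9 12 14 3 2 13)(1 7 5 8)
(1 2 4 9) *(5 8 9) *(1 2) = (2 4 5 8 9) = [0, 1, 4, 3, 5, 8, 6, 7, 9, 2]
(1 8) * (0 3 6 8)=[3, 0, 2, 6, 4, 5, 8, 7, 1]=(0 3 6 8 1)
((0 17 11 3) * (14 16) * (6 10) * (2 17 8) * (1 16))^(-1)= ((0 8 2 17 11 3)(1 16 14)(6 10))^(-1)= (0 3 11 17 2 8)(1 14 16)(6 10)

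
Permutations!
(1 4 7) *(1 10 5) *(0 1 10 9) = (0 1 4 7 9)(5 10) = [1, 4, 2, 3, 7, 10, 6, 9, 8, 0, 5]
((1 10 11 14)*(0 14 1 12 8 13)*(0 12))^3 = ((0 14)(1 10 11)(8 13 12))^3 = (0 14)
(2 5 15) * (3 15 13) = [0, 1, 5, 15, 4, 13, 6, 7, 8, 9, 10, 11, 12, 3, 14, 2] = (2 5 13 3 15)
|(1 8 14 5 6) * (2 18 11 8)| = 8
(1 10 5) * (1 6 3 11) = (1 10 5 6 3 11) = [0, 10, 2, 11, 4, 6, 3, 7, 8, 9, 5, 1]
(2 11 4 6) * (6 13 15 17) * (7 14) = (2 11 4 13 15 17 6)(7 14) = [0, 1, 11, 3, 13, 5, 2, 14, 8, 9, 10, 4, 12, 15, 7, 17, 16, 6]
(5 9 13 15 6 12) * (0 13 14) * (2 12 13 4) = [4, 1, 12, 3, 2, 9, 13, 7, 8, 14, 10, 11, 5, 15, 0, 6] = (0 4 2 12 5 9 14)(6 13 15)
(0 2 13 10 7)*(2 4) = (0 4 2 13 10 7) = [4, 1, 13, 3, 2, 5, 6, 0, 8, 9, 7, 11, 12, 10]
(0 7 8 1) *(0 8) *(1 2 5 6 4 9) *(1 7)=(0 1 8 2 5 6 4 9 7)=[1, 8, 5, 3, 9, 6, 4, 0, 2, 7]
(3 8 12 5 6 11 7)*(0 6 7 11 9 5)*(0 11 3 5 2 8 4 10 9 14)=(0 6 14)(2 8 12 11 3 4 10 9)(5 7)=[6, 1, 8, 4, 10, 7, 14, 5, 12, 2, 9, 3, 11, 13, 0]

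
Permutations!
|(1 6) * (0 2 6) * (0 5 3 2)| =5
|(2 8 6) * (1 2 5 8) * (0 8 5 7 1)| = 6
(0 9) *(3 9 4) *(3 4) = (0 3 9) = [3, 1, 2, 9, 4, 5, 6, 7, 8, 0]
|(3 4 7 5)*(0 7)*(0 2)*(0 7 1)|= |(0 1)(2 7 5 3 4)|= 10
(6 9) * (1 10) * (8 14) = (1 10)(6 9)(8 14) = [0, 10, 2, 3, 4, 5, 9, 7, 14, 6, 1, 11, 12, 13, 8]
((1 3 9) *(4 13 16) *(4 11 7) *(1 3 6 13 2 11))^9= (1 6 13 16)(2 11 7 4)(3 9)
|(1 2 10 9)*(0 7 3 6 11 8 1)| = |(0 7 3 6 11 8 1 2 10 9)| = 10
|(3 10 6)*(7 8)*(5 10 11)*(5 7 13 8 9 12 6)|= |(3 11 7 9 12 6)(5 10)(8 13)|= 6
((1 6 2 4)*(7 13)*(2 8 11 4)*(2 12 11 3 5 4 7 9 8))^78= (1 13)(2 8)(3 12)(4 7)(5 11)(6 9)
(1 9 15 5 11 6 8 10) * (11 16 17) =(1 9 15 5 16 17 11 6 8 10) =[0, 9, 2, 3, 4, 16, 8, 7, 10, 15, 1, 6, 12, 13, 14, 5, 17, 11]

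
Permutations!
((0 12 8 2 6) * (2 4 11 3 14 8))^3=(0 6 2 12)(3 4 14 11 8)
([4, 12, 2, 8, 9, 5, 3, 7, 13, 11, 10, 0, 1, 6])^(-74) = [9, 1, 2, 13, 11, 5, 8, 7, 6, 0, 10, 4, 12, 3]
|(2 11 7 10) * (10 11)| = |(2 10)(7 11)| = 2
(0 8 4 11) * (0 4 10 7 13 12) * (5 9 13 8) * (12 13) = (13)(0 5 9 12)(4 11)(7 8 10) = [5, 1, 2, 3, 11, 9, 6, 8, 10, 12, 7, 4, 0, 13]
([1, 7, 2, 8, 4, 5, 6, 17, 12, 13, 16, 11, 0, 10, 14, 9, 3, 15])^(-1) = [12, 0, 2, 16, 4, 5, 6, 1, 3, 15, 13, 11, 8, 9, 14, 17, 10, 7]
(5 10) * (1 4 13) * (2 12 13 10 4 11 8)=[0, 11, 12, 3, 10, 4, 6, 7, 2, 9, 5, 8, 13, 1]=(1 11 8 2 12 13)(4 10 5)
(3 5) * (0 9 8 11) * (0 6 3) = (0 9 8 11 6 3 5) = [9, 1, 2, 5, 4, 0, 3, 7, 11, 8, 10, 6]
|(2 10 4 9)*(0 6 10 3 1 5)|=9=|(0 6 10 4 9 2 3 1 5)|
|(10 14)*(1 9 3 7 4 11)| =|(1 9 3 7 4 11)(10 14)| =6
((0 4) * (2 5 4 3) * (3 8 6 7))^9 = (0 8 6 7 3 2 5 4)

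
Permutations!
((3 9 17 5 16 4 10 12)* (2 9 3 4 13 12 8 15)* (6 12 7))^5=((2 9 17 5 16 13 7 6 12 4 10 8 15))^5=(2 13 10 17 6 15 16 4 9 7 8 5 12)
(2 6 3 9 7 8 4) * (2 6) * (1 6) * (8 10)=[0, 6, 2, 9, 1, 5, 3, 10, 4, 7, 8]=(1 6 3 9 7 10 8 4)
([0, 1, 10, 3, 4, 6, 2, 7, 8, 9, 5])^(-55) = (2 10 5 6)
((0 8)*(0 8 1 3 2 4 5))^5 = ((8)(0 1 3 2 4 5))^5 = (8)(0 5 4 2 3 1)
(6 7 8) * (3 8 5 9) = (3 8 6 7 5 9) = [0, 1, 2, 8, 4, 9, 7, 5, 6, 3]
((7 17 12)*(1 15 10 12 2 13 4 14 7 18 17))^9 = (1 14 13 17 12 15 7 4 2 18 10)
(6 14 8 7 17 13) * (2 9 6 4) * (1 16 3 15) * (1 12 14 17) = [0, 16, 9, 15, 2, 5, 17, 1, 7, 6, 10, 11, 14, 4, 8, 12, 3, 13] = (1 16 3 15 12 14 8 7)(2 9 6 17 13 4)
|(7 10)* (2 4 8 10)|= 5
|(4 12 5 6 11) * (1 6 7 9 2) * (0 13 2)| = 11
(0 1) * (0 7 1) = [0, 7, 2, 3, 4, 5, 6, 1] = (1 7)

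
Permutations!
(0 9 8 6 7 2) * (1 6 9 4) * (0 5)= (0 4 1 6 7 2 5)(8 9)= [4, 6, 5, 3, 1, 0, 7, 2, 9, 8]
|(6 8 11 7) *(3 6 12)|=|(3 6 8 11 7 12)|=6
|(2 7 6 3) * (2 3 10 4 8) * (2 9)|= |(2 7 6 10 4 8 9)|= 7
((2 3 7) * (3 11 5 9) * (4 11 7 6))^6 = (11) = ((2 7)(3 6 4 11 5 9))^6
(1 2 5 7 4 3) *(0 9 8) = (0 9 8)(1 2 5 7 4 3) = [9, 2, 5, 1, 3, 7, 6, 4, 0, 8]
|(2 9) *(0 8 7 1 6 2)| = |(0 8 7 1 6 2 9)| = 7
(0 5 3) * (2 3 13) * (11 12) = (0 5 13 2 3)(11 12) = [5, 1, 3, 0, 4, 13, 6, 7, 8, 9, 10, 12, 11, 2]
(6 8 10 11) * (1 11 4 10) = (1 11 6 8)(4 10) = [0, 11, 2, 3, 10, 5, 8, 7, 1, 9, 4, 6]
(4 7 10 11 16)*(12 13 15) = (4 7 10 11 16)(12 13 15) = [0, 1, 2, 3, 7, 5, 6, 10, 8, 9, 11, 16, 13, 15, 14, 12, 4]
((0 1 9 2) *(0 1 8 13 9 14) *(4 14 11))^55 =(0 8 13 9 2 1 11 4 14)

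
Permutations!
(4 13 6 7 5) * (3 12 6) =(3 12 6 7 5 4 13) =[0, 1, 2, 12, 13, 4, 7, 5, 8, 9, 10, 11, 6, 3]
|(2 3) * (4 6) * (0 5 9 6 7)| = 6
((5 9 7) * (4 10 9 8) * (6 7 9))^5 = (4 8 5 7 6 10)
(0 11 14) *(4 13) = (0 11 14)(4 13) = [11, 1, 2, 3, 13, 5, 6, 7, 8, 9, 10, 14, 12, 4, 0]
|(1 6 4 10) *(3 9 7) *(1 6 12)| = |(1 12)(3 9 7)(4 10 6)| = 6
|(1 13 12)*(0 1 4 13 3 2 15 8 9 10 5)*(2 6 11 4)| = 14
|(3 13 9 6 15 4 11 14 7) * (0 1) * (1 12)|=|(0 12 1)(3 13 9 6 15 4 11 14 7)|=9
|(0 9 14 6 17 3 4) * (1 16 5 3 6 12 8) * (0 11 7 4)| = 18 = |(0 9 14 12 8 1 16 5 3)(4 11 7)(6 17)|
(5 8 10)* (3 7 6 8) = [0, 1, 2, 7, 4, 3, 8, 6, 10, 9, 5] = (3 7 6 8 10 5)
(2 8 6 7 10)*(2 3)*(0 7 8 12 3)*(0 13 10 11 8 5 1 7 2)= (0 2 12 3)(1 7 11 8 6 5)(10 13)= [2, 7, 12, 0, 4, 1, 5, 11, 6, 9, 13, 8, 3, 10]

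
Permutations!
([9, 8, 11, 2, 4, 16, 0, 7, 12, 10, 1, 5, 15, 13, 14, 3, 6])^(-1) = (0 6 16 5 11 2 3 15 12 8 1 10 9)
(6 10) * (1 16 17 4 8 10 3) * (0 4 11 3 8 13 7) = [4, 16, 2, 1, 13, 5, 8, 0, 10, 9, 6, 3, 12, 7, 14, 15, 17, 11] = (0 4 13 7)(1 16 17 11 3)(6 8 10)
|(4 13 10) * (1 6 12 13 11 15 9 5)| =|(1 6 12 13 10 4 11 15 9 5)| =10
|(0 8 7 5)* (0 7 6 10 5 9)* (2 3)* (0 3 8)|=8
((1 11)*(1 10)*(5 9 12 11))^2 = ((1 5 9 12 11 10))^2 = (1 9 11)(5 12 10)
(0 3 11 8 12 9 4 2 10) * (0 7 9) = (0 3 11 8 12)(2 10 7 9 4) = [3, 1, 10, 11, 2, 5, 6, 9, 12, 4, 7, 8, 0]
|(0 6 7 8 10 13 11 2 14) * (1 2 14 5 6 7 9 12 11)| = 13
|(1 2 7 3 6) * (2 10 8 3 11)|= |(1 10 8 3 6)(2 7 11)|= 15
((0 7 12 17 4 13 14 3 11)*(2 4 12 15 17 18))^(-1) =(0 11 3 14 13 4 2 18 12 17 15 7)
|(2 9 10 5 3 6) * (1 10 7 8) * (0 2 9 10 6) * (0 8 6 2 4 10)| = 24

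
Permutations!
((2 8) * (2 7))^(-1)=((2 8 7))^(-1)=(2 7 8)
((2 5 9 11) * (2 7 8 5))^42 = (5 11 8 9 7)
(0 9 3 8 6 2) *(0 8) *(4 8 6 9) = (0 4 8 9 3)(2 6) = [4, 1, 6, 0, 8, 5, 2, 7, 9, 3]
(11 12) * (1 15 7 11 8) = (1 15 7 11 12 8) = [0, 15, 2, 3, 4, 5, 6, 11, 1, 9, 10, 12, 8, 13, 14, 7]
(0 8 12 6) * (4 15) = (0 8 12 6)(4 15) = [8, 1, 2, 3, 15, 5, 0, 7, 12, 9, 10, 11, 6, 13, 14, 4]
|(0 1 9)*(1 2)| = 4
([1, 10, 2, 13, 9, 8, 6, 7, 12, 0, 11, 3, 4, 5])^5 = [13, 5, 2, 4, 11, 0, 6, 7, 1, 3, 8, 12, 10, 9]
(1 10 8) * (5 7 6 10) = (1 5 7 6 10 8) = [0, 5, 2, 3, 4, 7, 10, 6, 1, 9, 8]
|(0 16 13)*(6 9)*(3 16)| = |(0 3 16 13)(6 9)| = 4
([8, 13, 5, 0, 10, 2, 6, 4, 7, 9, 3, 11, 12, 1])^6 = (13)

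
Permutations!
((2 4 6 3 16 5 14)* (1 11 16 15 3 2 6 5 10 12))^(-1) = (1 12 10 16 11)(2 6 14 5 4)(3 15)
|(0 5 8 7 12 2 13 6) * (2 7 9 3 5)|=|(0 2 13 6)(3 5 8 9)(7 12)|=4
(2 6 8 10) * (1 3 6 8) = (1 3 6)(2 8 10) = [0, 3, 8, 6, 4, 5, 1, 7, 10, 9, 2]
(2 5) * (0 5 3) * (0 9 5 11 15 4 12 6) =(0 11 15 4 12 6)(2 3 9 5) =[11, 1, 3, 9, 12, 2, 0, 7, 8, 5, 10, 15, 6, 13, 14, 4]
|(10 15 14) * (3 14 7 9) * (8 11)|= 6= |(3 14 10 15 7 9)(8 11)|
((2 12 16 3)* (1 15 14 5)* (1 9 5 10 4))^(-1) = ((1 15 14 10 4)(2 12 16 3)(5 9))^(-1) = (1 4 10 14 15)(2 3 16 12)(5 9)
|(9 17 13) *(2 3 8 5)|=12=|(2 3 8 5)(9 17 13)|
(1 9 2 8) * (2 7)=(1 9 7 2 8)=[0, 9, 8, 3, 4, 5, 6, 2, 1, 7]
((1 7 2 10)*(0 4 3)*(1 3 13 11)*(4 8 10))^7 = (0 3 10 8)(1 7 2 4 13 11)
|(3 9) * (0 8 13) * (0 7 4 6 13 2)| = 12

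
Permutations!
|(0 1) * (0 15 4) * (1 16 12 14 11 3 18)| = 10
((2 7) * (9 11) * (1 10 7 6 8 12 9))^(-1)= ((1 10 7 2 6 8 12 9 11))^(-1)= (1 11 9 12 8 6 2 7 10)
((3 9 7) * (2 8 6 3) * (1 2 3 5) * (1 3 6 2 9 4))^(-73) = ((1 9 7 6 5 3 4)(2 8))^(-73) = (1 5 9 3 7 4 6)(2 8)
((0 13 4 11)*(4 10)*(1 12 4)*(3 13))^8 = ((0 3 13 10 1 12 4 11))^8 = (13)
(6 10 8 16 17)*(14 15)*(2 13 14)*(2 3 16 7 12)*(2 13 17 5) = [0, 1, 17, 16, 4, 2, 10, 12, 7, 9, 8, 11, 13, 14, 15, 3, 5, 6] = (2 17 6 10 8 7 12 13 14 15 3 16 5)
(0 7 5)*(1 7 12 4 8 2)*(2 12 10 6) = (0 10 6 2 1 7 5)(4 8 12) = [10, 7, 1, 3, 8, 0, 2, 5, 12, 9, 6, 11, 4]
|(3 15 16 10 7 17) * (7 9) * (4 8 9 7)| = |(3 15 16 10 7 17)(4 8 9)| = 6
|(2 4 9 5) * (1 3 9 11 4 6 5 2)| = 6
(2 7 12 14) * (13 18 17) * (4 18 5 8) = (2 7 12 14)(4 18 17 13 5 8) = [0, 1, 7, 3, 18, 8, 6, 12, 4, 9, 10, 11, 14, 5, 2, 15, 16, 13, 17]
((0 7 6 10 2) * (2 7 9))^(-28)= ((0 9 2)(6 10 7))^(-28)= (0 2 9)(6 7 10)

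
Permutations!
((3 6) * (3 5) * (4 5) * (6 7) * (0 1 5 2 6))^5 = (7)(2 4 6)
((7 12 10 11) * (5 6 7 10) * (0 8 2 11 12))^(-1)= (0 7 6 5 12 10 11 2 8)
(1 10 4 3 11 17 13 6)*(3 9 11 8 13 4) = (1 10 3 8 13 6)(4 9 11 17) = [0, 10, 2, 8, 9, 5, 1, 7, 13, 11, 3, 17, 12, 6, 14, 15, 16, 4]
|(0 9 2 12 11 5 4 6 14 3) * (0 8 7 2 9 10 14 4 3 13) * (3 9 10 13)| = 10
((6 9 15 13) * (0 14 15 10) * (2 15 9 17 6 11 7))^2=((0 14 9 10)(2 15 13 11 7)(6 17))^2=(17)(0 9)(2 13 7 15 11)(10 14)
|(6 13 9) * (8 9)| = 4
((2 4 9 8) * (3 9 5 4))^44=((2 3 9 8)(4 5))^44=(9)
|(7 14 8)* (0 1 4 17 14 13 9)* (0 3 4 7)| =|(0 1 7 13 9 3 4 17 14 8)| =10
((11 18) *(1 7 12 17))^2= (18)(1 12)(7 17)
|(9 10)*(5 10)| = |(5 10 9)| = 3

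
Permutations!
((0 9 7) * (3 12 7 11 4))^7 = (12)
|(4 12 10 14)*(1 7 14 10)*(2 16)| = 10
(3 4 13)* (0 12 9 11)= (0 12 9 11)(3 4 13)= [12, 1, 2, 4, 13, 5, 6, 7, 8, 11, 10, 0, 9, 3]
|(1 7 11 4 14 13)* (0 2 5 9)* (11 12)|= 28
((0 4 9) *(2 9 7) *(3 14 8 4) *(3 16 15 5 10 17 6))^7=((0 16 15 5 10 17 6 3 14 8 4 7 2 9))^7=(0 3)(2 17)(4 5)(6 9)(7 10)(8 15)(14 16)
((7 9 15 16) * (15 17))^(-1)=((7 9 17 15 16))^(-1)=(7 16 15 17 9)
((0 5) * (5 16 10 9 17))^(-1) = ((0 16 10 9 17 5))^(-1) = (0 5 17 9 10 16)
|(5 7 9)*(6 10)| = |(5 7 9)(6 10)| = 6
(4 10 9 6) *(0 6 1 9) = (0 6 4 10)(1 9) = [6, 9, 2, 3, 10, 5, 4, 7, 8, 1, 0]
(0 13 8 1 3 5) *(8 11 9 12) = (0 13 11 9 12 8 1 3 5) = [13, 3, 2, 5, 4, 0, 6, 7, 1, 12, 10, 9, 8, 11]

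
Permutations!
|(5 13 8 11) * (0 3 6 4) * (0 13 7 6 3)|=|(4 13 8 11 5 7 6)|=7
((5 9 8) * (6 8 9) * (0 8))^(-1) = (9)(0 6 5 8)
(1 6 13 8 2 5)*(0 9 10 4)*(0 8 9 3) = (0 3)(1 6 13 9 10 4 8 2 5) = [3, 6, 5, 0, 8, 1, 13, 7, 2, 10, 4, 11, 12, 9]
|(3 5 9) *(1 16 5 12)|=|(1 16 5 9 3 12)|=6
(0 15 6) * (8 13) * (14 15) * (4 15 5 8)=[14, 1, 2, 3, 15, 8, 0, 7, 13, 9, 10, 11, 12, 4, 5, 6]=(0 14 5 8 13 4 15 6)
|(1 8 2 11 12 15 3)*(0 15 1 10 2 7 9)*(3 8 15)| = 11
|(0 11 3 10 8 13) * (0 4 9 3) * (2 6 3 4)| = |(0 11)(2 6 3 10 8 13)(4 9)| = 6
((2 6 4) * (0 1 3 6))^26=((0 1 3 6 4 2))^26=(0 3 4)(1 6 2)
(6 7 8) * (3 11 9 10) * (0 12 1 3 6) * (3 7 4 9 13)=(0 12 1 7 8)(3 11 13)(4 9 10 6)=[12, 7, 2, 11, 9, 5, 4, 8, 0, 10, 6, 13, 1, 3]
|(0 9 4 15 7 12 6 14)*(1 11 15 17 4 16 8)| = |(0 9 16 8 1 11 15 7 12 6 14)(4 17)| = 22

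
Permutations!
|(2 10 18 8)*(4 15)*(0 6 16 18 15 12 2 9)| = 30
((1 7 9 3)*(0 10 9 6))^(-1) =((0 10 9 3 1 7 6))^(-1) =(0 6 7 1 3 9 10)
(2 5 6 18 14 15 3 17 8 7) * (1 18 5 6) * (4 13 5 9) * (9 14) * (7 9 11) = (1 18 11 7 2 6 14 15 3 17 8 9 4 13 5) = [0, 18, 6, 17, 13, 1, 14, 2, 9, 4, 10, 7, 12, 5, 15, 3, 16, 8, 11]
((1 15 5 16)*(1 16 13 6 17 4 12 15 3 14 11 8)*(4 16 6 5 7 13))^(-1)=(1 8 11 14 3)(4 5 13 7 15 12)(6 16 17)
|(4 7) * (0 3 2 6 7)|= 6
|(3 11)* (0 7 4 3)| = |(0 7 4 3 11)| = 5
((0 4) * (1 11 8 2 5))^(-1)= ((0 4)(1 11 8 2 5))^(-1)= (0 4)(1 5 2 8 11)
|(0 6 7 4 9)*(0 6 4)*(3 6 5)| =7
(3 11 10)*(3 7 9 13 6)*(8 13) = (3 11 10 7 9 8 13 6) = [0, 1, 2, 11, 4, 5, 3, 9, 13, 8, 7, 10, 12, 6]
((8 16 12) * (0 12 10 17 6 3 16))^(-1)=(0 8 12)(3 6 17 10 16)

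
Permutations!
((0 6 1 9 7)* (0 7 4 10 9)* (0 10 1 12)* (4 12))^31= ((0 6 4 1 10 9 12))^31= (0 1 12 4 9 6 10)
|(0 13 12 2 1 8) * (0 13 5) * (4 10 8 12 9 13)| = |(0 5)(1 12 2)(4 10 8)(9 13)| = 6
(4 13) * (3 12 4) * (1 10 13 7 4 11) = [0, 10, 2, 12, 7, 5, 6, 4, 8, 9, 13, 1, 11, 3] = (1 10 13 3 12 11)(4 7)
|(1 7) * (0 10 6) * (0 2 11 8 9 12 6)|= 6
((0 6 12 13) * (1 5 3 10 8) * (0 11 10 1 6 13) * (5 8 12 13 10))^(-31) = (0 12 10)(1 11 8 5 6 3 13)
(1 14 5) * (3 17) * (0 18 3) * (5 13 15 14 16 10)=(0 18 3 17)(1 16 10 5)(13 15 14)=[18, 16, 2, 17, 4, 1, 6, 7, 8, 9, 5, 11, 12, 15, 13, 14, 10, 0, 3]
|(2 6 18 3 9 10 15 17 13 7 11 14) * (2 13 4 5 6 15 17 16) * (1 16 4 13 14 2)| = |(1 16)(2 15 4 5 6 18 3 9 10 17 13 7 11)| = 26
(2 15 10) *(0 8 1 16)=(0 8 1 16)(2 15 10)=[8, 16, 15, 3, 4, 5, 6, 7, 1, 9, 2, 11, 12, 13, 14, 10, 0]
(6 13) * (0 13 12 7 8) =(0 13 6 12 7 8) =[13, 1, 2, 3, 4, 5, 12, 8, 0, 9, 10, 11, 7, 6]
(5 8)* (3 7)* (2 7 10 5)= (2 7 3 10 5 8)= [0, 1, 7, 10, 4, 8, 6, 3, 2, 9, 5]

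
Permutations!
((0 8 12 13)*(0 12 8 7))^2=((0 7)(12 13))^2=(13)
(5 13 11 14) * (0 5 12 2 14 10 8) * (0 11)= [5, 1, 14, 3, 4, 13, 6, 7, 11, 9, 8, 10, 2, 0, 12]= (0 5 13)(2 14 12)(8 11 10)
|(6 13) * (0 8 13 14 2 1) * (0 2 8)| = 4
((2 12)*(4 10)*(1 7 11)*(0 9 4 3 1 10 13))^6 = ((0 9 4 13)(1 7 11 10 3)(2 12))^6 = (0 4)(1 7 11 10 3)(9 13)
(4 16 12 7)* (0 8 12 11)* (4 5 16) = [8, 1, 2, 3, 4, 16, 6, 5, 12, 9, 10, 0, 7, 13, 14, 15, 11] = (0 8 12 7 5 16 11)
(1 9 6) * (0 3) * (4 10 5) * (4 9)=[3, 4, 2, 0, 10, 9, 1, 7, 8, 6, 5]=(0 3)(1 4 10 5 9 6)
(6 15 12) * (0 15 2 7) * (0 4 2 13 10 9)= (0 15 12 6 13 10 9)(2 7 4)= [15, 1, 7, 3, 2, 5, 13, 4, 8, 0, 9, 11, 6, 10, 14, 12]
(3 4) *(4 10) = [0, 1, 2, 10, 3, 5, 6, 7, 8, 9, 4] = (3 10 4)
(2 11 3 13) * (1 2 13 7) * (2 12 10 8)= [0, 12, 11, 7, 4, 5, 6, 1, 2, 9, 8, 3, 10, 13]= (13)(1 12 10 8 2 11 3 7)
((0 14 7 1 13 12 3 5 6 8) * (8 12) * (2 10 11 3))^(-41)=(0 14 7 1 13 8)(2 10 11 3 5 6 12)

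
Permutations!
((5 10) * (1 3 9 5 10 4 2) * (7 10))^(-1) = ((1 3 9 5 4 2)(7 10))^(-1) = (1 2 4 5 9 3)(7 10)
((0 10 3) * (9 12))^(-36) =(12)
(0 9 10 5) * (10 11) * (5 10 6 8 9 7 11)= (0 7 11 6 8 9 5)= [7, 1, 2, 3, 4, 0, 8, 11, 9, 5, 10, 6]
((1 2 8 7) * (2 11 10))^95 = ((1 11 10 2 8 7))^95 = (1 7 8 2 10 11)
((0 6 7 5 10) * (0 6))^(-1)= ((5 10 6 7))^(-1)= (5 7 6 10)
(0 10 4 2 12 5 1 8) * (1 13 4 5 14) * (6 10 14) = (0 14 1 8)(2 12 6 10 5 13 4) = [14, 8, 12, 3, 2, 13, 10, 7, 0, 9, 5, 11, 6, 4, 1]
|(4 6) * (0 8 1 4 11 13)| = 7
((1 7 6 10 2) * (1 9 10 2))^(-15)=(1 2)(6 10)(7 9)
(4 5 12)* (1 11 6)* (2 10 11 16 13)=(1 16 13 2 10 11 6)(4 5 12)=[0, 16, 10, 3, 5, 12, 1, 7, 8, 9, 11, 6, 4, 2, 14, 15, 13]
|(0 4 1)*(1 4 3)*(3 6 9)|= |(0 6 9 3 1)|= 5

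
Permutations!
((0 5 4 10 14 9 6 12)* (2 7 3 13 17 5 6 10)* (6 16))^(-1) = ((0 16 6 12)(2 7 3 13 17 5 4)(9 10 14))^(-1) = (0 12 6 16)(2 4 5 17 13 3 7)(9 14 10)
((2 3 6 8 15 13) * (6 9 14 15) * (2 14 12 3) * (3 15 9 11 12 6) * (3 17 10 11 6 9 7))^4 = (3 10 13 6 11 14 8 12 7 17 15)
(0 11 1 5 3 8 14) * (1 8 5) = [11, 1, 2, 5, 4, 3, 6, 7, 14, 9, 10, 8, 12, 13, 0] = (0 11 8 14)(3 5)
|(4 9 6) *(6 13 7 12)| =|(4 9 13 7 12 6)| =6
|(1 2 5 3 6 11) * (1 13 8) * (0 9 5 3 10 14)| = 35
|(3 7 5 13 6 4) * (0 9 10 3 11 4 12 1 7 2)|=|(0 9 10 3 2)(1 7 5 13 6 12)(4 11)|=30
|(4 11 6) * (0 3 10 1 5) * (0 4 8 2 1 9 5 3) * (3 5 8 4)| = 21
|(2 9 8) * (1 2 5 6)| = |(1 2 9 8 5 6)| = 6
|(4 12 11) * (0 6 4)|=|(0 6 4 12 11)|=5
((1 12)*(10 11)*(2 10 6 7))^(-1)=(1 12)(2 7 6 11 10)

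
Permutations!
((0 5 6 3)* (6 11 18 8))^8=(0 5 11 18 8 6 3)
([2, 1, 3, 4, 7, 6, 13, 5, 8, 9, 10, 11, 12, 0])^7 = (0 13 6 5 7 4 3 2)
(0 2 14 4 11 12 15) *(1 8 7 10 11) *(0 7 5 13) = [2, 8, 14, 3, 1, 13, 6, 10, 5, 9, 11, 12, 15, 0, 4, 7] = (0 2 14 4 1 8 5 13)(7 10 11 12 15)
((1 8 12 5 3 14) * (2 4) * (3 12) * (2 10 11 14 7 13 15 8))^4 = ((1 2 4 10 11 14)(3 7 13 15 8)(5 12))^4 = (1 11 4)(2 14 10)(3 8 15 13 7)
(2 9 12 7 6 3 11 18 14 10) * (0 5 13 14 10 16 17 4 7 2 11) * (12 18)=(0 5 13 14 16 17 4 7 6 3)(2 9 18 10 11 12)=[5, 1, 9, 0, 7, 13, 3, 6, 8, 18, 11, 12, 2, 14, 16, 15, 17, 4, 10]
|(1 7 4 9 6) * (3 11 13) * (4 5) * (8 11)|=12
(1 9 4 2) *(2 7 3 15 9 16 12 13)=(1 16 12 13 2)(3 15 9 4 7)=[0, 16, 1, 15, 7, 5, 6, 3, 8, 4, 10, 11, 13, 2, 14, 9, 12]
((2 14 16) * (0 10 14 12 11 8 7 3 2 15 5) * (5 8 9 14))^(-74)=((0 10 5)(2 12 11 9 14 16 15 8 7 3))^(-74)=(0 10 5)(2 15 11 7 14)(3 16 12 8 9)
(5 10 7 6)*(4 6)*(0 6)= (0 6 5 10 7 4)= [6, 1, 2, 3, 0, 10, 5, 4, 8, 9, 7]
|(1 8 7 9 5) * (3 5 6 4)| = 8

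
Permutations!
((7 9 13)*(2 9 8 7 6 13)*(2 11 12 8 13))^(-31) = (2 9 11 12 8 7 13 6)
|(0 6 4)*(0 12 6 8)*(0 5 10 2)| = |(0 8 5 10 2)(4 12 6)| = 15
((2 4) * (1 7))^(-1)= ((1 7)(2 4))^(-1)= (1 7)(2 4)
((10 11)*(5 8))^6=(11)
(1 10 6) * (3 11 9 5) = (1 10 6)(3 11 9 5) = [0, 10, 2, 11, 4, 3, 1, 7, 8, 5, 6, 9]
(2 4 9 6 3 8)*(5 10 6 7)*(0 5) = [5, 1, 4, 8, 9, 10, 3, 0, 2, 7, 6] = (0 5 10 6 3 8 2 4 9 7)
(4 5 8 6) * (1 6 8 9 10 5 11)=[0, 6, 2, 3, 11, 9, 4, 7, 8, 10, 5, 1]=(1 6 4 11)(5 9 10)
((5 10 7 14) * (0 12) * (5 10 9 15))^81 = ((0 12)(5 9 15)(7 14 10))^81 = (15)(0 12)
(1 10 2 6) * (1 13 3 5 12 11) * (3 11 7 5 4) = (1 10 2 6 13 11)(3 4)(5 12 7) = [0, 10, 6, 4, 3, 12, 13, 5, 8, 9, 2, 1, 7, 11]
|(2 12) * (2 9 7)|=4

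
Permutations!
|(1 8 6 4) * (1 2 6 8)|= 3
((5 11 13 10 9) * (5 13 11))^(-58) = ((9 13 10))^(-58) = (9 10 13)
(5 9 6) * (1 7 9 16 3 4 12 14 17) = (1 7 9 6 5 16 3 4 12 14 17) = [0, 7, 2, 4, 12, 16, 5, 9, 8, 6, 10, 11, 14, 13, 17, 15, 3, 1]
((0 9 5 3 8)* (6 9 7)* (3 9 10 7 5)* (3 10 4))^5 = (0 6 5 4 9 3 10 8 7)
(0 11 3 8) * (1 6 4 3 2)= (0 11 2 1 6 4 3 8)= [11, 6, 1, 8, 3, 5, 4, 7, 0, 9, 10, 2]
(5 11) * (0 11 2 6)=(0 11 5 2 6)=[11, 1, 6, 3, 4, 2, 0, 7, 8, 9, 10, 5]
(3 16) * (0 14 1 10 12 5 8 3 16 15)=(16)(0 14 1 10 12 5 8 3 15)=[14, 10, 2, 15, 4, 8, 6, 7, 3, 9, 12, 11, 5, 13, 1, 0, 16]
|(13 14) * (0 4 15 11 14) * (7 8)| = 6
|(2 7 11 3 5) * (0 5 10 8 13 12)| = 10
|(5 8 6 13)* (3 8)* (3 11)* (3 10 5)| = |(3 8 6 13)(5 11 10)| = 12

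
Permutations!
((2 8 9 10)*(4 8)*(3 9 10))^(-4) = (10)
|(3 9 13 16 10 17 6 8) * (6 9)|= |(3 6 8)(9 13 16 10 17)|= 15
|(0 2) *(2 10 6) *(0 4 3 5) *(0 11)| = |(0 10 6 2 4 3 5 11)| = 8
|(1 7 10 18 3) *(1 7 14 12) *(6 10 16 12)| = |(1 14 6 10 18 3 7 16 12)| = 9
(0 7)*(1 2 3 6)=(0 7)(1 2 3 6)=[7, 2, 3, 6, 4, 5, 1, 0]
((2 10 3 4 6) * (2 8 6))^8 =((2 10 3 4)(6 8))^8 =(10)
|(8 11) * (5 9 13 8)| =|(5 9 13 8 11)| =5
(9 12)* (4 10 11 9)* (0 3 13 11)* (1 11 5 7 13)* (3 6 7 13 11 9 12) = (0 6 7 11 12 4 10)(1 9 3)(5 13) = [6, 9, 2, 1, 10, 13, 7, 11, 8, 3, 0, 12, 4, 5]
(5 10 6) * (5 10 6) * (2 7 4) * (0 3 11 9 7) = (0 3 11 9 7 4 2)(5 6 10) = [3, 1, 0, 11, 2, 6, 10, 4, 8, 7, 5, 9]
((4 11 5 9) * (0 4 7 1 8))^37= ((0 4 11 5 9 7 1 8))^37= (0 7 11 8 9 4 1 5)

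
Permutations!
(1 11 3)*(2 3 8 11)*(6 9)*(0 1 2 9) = (0 1 9 6)(2 3)(8 11) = [1, 9, 3, 2, 4, 5, 0, 7, 11, 6, 10, 8]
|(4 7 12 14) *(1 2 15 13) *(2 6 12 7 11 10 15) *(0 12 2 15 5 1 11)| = |(0 12 14 4)(1 6 2 15 13 11 10 5)| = 8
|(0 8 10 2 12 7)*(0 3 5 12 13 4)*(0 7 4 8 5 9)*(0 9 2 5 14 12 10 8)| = 8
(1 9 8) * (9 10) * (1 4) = [0, 10, 2, 3, 1, 5, 6, 7, 4, 8, 9] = (1 10 9 8 4)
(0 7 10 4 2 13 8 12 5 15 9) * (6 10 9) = (0 7 9)(2 13 8 12 5 15 6 10 4) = [7, 1, 13, 3, 2, 15, 10, 9, 12, 0, 4, 11, 5, 8, 14, 6]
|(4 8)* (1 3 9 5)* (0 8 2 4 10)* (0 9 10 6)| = 30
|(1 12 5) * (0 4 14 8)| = |(0 4 14 8)(1 12 5)| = 12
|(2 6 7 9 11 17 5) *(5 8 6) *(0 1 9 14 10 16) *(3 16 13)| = |(0 1 9 11 17 8 6 7 14 10 13 3 16)(2 5)| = 26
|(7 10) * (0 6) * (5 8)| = |(0 6)(5 8)(7 10)| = 2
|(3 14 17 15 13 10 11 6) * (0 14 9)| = 10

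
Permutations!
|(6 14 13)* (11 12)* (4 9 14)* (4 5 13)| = 6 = |(4 9 14)(5 13 6)(11 12)|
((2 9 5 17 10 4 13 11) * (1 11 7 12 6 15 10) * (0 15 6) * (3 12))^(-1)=(0 12 3 7 13 4 10 15)(1 17 5 9 2 11)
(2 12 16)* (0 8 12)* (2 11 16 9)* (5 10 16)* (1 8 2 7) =(0 2)(1 8 12 9 7)(5 10 16 11) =[2, 8, 0, 3, 4, 10, 6, 1, 12, 7, 16, 5, 9, 13, 14, 15, 11]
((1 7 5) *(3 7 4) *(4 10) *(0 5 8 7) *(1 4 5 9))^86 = (0 1 5 3 9 10 4)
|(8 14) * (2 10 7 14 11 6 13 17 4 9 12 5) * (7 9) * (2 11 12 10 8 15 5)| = |(2 8 12)(4 7 14 15 5 11 6 13 17)(9 10)| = 18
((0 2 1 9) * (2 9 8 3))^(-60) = (9)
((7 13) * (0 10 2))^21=(7 13)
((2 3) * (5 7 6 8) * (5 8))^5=(8)(2 3)(5 6 7)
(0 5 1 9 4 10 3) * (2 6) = (0 5 1 9 4 10 3)(2 6) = [5, 9, 6, 0, 10, 1, 2, 7, 8, 4, 3]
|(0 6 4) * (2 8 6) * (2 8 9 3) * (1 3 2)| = 4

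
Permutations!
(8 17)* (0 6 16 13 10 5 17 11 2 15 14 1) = (0 6 16 13 10 5 17 8 11 2 15 14 1) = [6, 0, 15, 3, 4, 17, 16, 7, 11, 9, 5, 2, 12, 10, 1, 14, 13, 8]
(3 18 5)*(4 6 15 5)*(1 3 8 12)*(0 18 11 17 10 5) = [18, 3, 2, 11, 6, 8, 15, 7, 12, 9, 5, 17, 1, 13, 14, 0, 16, 10, 4] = (0 18 4 6 15)(1 3 11 17 10 5 8 12)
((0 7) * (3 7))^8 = (0 7 3)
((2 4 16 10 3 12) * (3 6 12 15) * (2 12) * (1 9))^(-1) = ((1 9)(2 4 16 10 6)(3 15))^(-1) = (1 9)(2 6 10 16 4)(3 15)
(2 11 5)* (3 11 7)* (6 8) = (2 7 3 11 5)(6 8) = [0, 1, 7, 11, 4, 2, 8, 3, 6, 9, 10, 5]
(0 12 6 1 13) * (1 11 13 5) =(0 12 6 11 13)(1 5) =[12, 5, 2, 3, 4, 1, 11, 7, 8, 9, 10, 13, 6, 0]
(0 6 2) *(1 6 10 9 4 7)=[10, 6, 0, 3, 7, 5, 2, 1, 8, 4, 9]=(0 10 9 4 7 1 6 2)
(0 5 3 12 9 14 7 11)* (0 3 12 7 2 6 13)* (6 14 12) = (0 5 6 13)(2 14)(3 7 11)(9 12) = [5, 1, 14, 7, 4, 6, 13, 11, 8, 12, 10, 3, 9, 0, 2]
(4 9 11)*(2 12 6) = (2 12 6)(4 9 11) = [0, 1, 12, 3, 9, 5, 2, 7, 8, 11, 10, 4, 6]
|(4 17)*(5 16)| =|(4 17)(5 16)| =2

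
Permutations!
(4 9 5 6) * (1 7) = (1 7)(4 9 5 6) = [0, 7, 2, 3, 9, 6, 4, 1, 8, 5]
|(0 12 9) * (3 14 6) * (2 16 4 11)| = |(0 12 9)(2 16 4 11)(3 14 6)| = 12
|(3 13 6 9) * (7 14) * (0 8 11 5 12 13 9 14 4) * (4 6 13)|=6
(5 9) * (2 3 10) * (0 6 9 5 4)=(0 6 9 4)(2 3 10)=[6, 1, 3, 10, 0, 5, 9, 7, 8, 4, 2]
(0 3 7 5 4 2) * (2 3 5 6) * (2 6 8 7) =[5, 1, 0, 2, 3, 4, 6, 8, 7] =(0 5 4 3 2)(7 8)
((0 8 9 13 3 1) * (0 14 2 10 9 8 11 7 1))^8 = (0 13 10 14 7)(1 11 3 9 2)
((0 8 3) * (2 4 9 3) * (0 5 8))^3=((2 4 9 3 5 8))^3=(2 3)(4 5)(8 9)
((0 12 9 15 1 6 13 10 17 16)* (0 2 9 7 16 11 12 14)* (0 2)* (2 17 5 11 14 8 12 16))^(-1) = (0 16 11 5 10 13 6 1 15 9 2 7 12 8)(14 17)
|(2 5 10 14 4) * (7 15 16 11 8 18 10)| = |(2 5 7 15 16 11 8 18 10 14 4)| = 11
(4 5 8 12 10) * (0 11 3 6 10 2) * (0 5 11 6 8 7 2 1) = (0 6 10 4 11 3 8 12 1)(2 5 7) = [6, 0, 5, 8, 11, 7, 10, 2, 12, 9, 4, 3, 1]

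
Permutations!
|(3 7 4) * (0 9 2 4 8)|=|(0 9 2 4 3 7 8)|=7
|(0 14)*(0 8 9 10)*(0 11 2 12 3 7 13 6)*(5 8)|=|(0 14 5 8 9 10 11 2 12 3 7 13 6)|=13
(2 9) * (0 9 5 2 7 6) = [9, 1, 5, 3, 4, 2, 0, 6, 8, 7] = (0 9 7 6)(2 5)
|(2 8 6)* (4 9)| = 6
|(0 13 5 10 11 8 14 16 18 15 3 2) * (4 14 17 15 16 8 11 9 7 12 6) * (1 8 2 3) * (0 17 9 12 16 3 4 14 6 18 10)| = 15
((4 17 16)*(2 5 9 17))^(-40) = (2 9 16)(4 5 17)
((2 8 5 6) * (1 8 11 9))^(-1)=((1 8 5 6 2 11 9))^(-1)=(1 9 11 2 6 5 8)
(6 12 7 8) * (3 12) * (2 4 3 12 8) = (2 4 3 8 6 12 7) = [0, 1, 4, 8, 3, 5, 12, 2, 6, 9, 10, 11, 7]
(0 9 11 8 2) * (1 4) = [9, 4, 0, 3, 1, 5, 6, 7, 2, 11, 10, 8] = (0 9 11 8 2)(1 4)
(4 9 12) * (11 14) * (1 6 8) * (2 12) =(1 6 8)(2 12 4 9)(11 14) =[0, 6, 12, 3, 9, 5, 8, 7, 1, 2, 10, 14, 4, 13, 11]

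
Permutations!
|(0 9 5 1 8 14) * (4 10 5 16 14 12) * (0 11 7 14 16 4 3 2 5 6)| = 30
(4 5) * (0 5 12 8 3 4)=(0 5)(3 4 12 8)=[5, 1, 2, 4, 12, 0, 6, 7, 3, 9, 10, 11, 8]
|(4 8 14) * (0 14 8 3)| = |(0 14 4 3)| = 4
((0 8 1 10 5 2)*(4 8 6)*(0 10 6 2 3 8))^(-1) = ((0 2 10 5 3 8 1 6 4))^(-1) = (0 4 6 1 8 3 5 10 2)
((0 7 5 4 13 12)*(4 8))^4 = ((0 7 5 8 4 13 12))^4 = (0 4 7 13 5 12 8)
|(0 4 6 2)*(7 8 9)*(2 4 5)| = |(0 5 2)(4 6)(7 8 9)| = 6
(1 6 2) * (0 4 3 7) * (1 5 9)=(0 4 3 7)(1 6 2 5 9)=[4, 6, 5, 7, 3, 9, 2, 0, 8, 1]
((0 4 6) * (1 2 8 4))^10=(0 4 2)(1 6 8)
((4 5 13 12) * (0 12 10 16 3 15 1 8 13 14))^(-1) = ((0 12 4 5 14)(1 8 13 10 16 3 15))^(-1) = (0 14 5 4 12)(1 15 3 16 10 13 8)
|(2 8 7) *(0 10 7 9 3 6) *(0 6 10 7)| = 7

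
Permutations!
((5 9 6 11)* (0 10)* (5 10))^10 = ((0 5 9 6 11 10))^10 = (0 11 9)(5 10 6)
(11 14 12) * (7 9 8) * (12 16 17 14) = [0, 1, 2, 3, 4, 5, 6, 9, 7, 8, 10, 12, 11, 13, 16, 15, 17, 14] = (7 9 8)(11 12)(14 16 17)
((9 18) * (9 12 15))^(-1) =((9 18 12 15))^(-1) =(9 15 12 18)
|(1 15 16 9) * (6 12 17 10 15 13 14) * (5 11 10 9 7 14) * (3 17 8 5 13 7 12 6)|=42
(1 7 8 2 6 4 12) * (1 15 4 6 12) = (1 7 8 2 12 15 4) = [0, 7, 12, 3, 1, 5, 6, 8, 2, 9, 10, 11, 15, 13, 14, 4]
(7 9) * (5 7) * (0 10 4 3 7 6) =(0 10 4 3 7 9 5 6) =[10, 1, 2, 7, 3, 6, 0, 9, 8, 5, 4]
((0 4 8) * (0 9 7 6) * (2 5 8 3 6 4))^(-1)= (0 6 3 4 7 9 8 5 2)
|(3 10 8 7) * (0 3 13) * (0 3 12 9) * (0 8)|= |(0 12 9 8 7 13 3 10)|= 8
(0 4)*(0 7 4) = (4 7) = [0, 1, 2, 3, 7, 5, 6, 4]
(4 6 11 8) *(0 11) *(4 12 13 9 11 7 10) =[7, 1, 2, 3, 6, 5, 0, 10, 12, 11, 4, 8, 13, 9] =(0 7 10 4 6)(8 12 13 9 11)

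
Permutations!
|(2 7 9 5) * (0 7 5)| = |(0 7 9)(2 5)| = 6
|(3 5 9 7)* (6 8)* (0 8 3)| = 7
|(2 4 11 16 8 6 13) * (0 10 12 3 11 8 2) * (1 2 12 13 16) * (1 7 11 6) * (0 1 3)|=22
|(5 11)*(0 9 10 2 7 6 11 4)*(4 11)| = |(0 9 10 2 7 6 4)(5 11)| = 14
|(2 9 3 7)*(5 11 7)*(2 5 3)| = |(2 9)(5 11 7)| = 6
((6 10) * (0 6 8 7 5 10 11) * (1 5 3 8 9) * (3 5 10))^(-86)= ((0 6 11)(1 10 9)(3 8 7 5))^(-86)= (0 6 11)(1 10 9)(3 7)(5 8)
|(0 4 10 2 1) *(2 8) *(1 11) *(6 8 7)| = |(0 4 10 7 6 8 2 11 1)| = 9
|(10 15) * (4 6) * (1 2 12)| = 6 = |(1 2 12)(4 6)(10 15)|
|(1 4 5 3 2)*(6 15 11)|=|(1 4 5 3 2)(6 15 11)|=15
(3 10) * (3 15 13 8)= (3 10 15 13 8)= [0, 1, 2, 10, 4, 5, 6, 7, 3, 9, 15, 11, 12, 8, 14, 13]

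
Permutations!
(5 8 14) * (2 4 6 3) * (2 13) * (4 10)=(2 10 4 6 3 13)(5 8 14)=[0, 1, 10, 13, 6, 8, 3, 7, 14, 9, 4, 11, 12, 2, 5]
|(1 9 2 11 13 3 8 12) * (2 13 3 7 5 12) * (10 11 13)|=11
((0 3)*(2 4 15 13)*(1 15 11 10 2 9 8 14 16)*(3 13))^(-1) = ((0 13 9 8 14 16 1 15 3)(2 4 11 10))^(-1) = (0 3 15 1 16 14 8 9 13)(2 10 11 4)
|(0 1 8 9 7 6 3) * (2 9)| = |(0 1 8 2 9 7 6 3)| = 8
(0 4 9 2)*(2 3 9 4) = [2, 1, 0, 9, 4, 5, 6, 7, 8, 3] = (0 2)(3 9)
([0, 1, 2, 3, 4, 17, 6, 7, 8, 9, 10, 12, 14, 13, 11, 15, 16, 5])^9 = (5 17)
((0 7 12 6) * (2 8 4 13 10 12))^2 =((0 7 2 8 4 13 10 12 6))^2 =(0 2 4 10 6 7 8 13 12)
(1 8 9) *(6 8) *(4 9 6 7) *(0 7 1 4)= (0 7)(4 9)(6 8)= [7, 1, 2, 3, 9, 5, 8, 0, 6, 4]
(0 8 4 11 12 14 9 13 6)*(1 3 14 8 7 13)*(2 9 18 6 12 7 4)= (0 4 11 7 13 12 8 2 9 1 3 14 18 6)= [4, 3, 9, 14, 11, 5, 0, 13, 2, 1, 10, 7, 8, 12, 18, 15, 16, 17, 6]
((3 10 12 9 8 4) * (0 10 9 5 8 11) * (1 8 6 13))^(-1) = ((0 10 12 5 6 13 1 8 4 3 9 11))^(-1) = (0 11 9 3 4 8 1 13 6 5 12 10)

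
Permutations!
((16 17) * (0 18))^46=((0 18)(16 17))^46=(18)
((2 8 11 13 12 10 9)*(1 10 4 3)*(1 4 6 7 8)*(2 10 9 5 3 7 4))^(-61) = ((1 9 10 5 3 2)(4 7 8 11 13 12 6))^(-61) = (1 2 3 5 10 9)(4 8 13 6 7 11 12)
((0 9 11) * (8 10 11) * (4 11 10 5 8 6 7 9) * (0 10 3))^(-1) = (0 3 10 11 4)(5 8)(6 9 7)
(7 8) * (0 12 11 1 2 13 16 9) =(0 12 11 1 2 13 16 9)(7 8) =[12, 2, 13, 3, 4, 5, 6, 8, 7, 0, 10, 1, 11, 16, 14, 15, 9]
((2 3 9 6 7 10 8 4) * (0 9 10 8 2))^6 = ((0 9 6 7 8 4)(2 3 10))^6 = (10)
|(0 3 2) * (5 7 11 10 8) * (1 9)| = |(0 3 2)(1 9)(5 7 11 10 8)| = 30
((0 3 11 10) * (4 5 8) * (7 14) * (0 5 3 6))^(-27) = (0 6)(3 5)(4 10)(7 14)(8 11)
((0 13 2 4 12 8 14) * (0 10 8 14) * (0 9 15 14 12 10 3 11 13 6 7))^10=(15)(0 6 7)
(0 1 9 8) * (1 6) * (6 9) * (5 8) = [9, 6, 2, 3, 4, 8, 1, 7, 0, 5] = (0 9 5 8)(1 6)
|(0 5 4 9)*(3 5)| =5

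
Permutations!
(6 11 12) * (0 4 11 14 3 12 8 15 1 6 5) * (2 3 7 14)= [4, 6, 3, 12, 11, 0, 2, 14, 15, 9, 10, 8, 5, 13, 7, 1]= (0 4 11 8 15 1 6 2 3 12 5)(7 14)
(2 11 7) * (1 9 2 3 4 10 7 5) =(1 9 2 11 5)(3 4 10 7) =[0, 9, 11, 4, 10, 1, 6, 3, 8, 2, 7, 5]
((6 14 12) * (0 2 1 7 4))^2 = ((0 2 1 7 4)(6 14 12))^2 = (0 1 4 2 7)(6 12 14)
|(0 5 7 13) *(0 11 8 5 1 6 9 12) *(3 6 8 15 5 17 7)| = 13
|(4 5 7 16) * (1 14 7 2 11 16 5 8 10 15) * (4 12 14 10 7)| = 9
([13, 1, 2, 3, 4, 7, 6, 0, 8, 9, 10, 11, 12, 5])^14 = (0 5)(7 13)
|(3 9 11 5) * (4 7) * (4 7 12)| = 4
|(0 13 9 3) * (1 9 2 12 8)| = 8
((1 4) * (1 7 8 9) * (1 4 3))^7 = (1 3)(4 9 8 7)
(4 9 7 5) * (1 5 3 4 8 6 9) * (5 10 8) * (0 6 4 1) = (0 6 9 7 3 1 10 8 4) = [6, 10, 2, 1, 0, 5, 9, 3, 4, 7, 8]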